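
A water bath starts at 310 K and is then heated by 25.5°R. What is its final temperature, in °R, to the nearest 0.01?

583.50°R

Initial temperature in Celsius: 310 - 273.15 = 36.8500°C.
The 25.5°R change is an interval, so only the factor 5/9 applies: +25.5 × 5/9 = +14.1667°C.
Final Celsius temperature: 36.8500 + 14.1667 = 51.0167°C.
In Rankine: 51.0167 × 1.8 + 491.67 = 583.50°R.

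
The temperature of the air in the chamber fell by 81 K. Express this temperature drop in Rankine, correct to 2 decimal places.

145.80°R

Only the scale ratio 1.8 matters for a change in temperature.
81 × 1.8 = 145.80.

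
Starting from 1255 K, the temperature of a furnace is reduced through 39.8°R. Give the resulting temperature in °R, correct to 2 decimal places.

2219.20°R

Initial temperature in Celsius: 1255 - 273.15 = 981.8500°C.
The 39.8°R change is an interval, so only the factor 5/9 applies: -39.8 × 5/9 = -22.1111°C.
Final Celsius temperature: 981.8500 - 22.1111 = 959.7389°C.
In Rankine: 959.7389 × 1.8 + 491.67 = 2219.20°R.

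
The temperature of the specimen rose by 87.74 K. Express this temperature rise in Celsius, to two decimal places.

87.74°C

Kelvin and Celsius degrees are the same size, so the interval is unchanged: 87.74.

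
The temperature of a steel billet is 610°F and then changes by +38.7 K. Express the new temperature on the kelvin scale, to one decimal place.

Initial temperature in Celsius: (610 - 32) × 5/9 = 321.1111°C.
The 38.7 K change is an interval; Kelvin and Celsius degrees are the same size, so ΔC = +38.7°C.
Final Celsius temperature: 321.1111 + 38.7000 = 359.8111°C.
In kelvin: 359.8111 + 273.15 = 633.0 K.

633.0 K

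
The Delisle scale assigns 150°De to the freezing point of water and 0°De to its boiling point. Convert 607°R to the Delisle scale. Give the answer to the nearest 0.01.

53.89°De

First in Celsius: (607 - 491.67) × 5/9 = 64.0722°C.
Linearly onto the Delisle scale: 150 + (64.0722 / 100) × (0 - 150) = 53.89°De.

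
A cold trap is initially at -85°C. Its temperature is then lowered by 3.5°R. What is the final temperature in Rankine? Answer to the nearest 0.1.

335.2°R

The 3.5°R change is an interval, so only the factor 5/9 applies: -3.5 × 5/9 = -1.9444°C.
Final Celsius temperature: -85.0000 - 1.9444 = -86.9444°C.
In Rankine: -86.9444 × 1.8 + 491.67 = 335.2°R.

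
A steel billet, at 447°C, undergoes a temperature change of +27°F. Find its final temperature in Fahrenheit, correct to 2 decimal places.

The 27°F change is an interval, so only the factor 5/9 applies: +27 × 5/9 = +15.0000°C.
Final Celsius temperature: 447.0000 + 15.0000 = 462.0000°C.
In Fahrenheit: 462.0000 × 1.8 + 32 = 863.60°F.

863.60°F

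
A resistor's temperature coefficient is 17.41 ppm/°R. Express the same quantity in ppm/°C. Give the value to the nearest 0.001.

The quantity depends on a temperature interval, so only the ratio of degree sizes applies; the offset between the scales is irrelevant.
A change of 1°C is a change of 1.8°R, so per °C the value is 17.41 × 1.8 = 31.338.

31.338 ppm/°C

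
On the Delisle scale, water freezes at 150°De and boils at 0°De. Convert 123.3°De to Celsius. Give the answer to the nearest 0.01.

17.80°C

Linear interpolation between the fixed points: C = (123.3 - 150) × 100 / (0 - 150) = 17.8000°C.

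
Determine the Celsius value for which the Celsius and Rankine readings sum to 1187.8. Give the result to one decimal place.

248.6°C

Let C be the Celsius reading. The Rankine reading is R = 1.8·C + 491.67.
Require C + R = 1187.8: (2.8)·C + 491.67 = 1187.8.
C = (1187.8 - 491.67) / (2.8) = 248.6.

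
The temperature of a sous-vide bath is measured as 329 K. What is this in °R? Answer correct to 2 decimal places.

In Celsius: 329 - 273.15 = 55.8500°C.
In Rankine: 55.8500 × 1.8 + 491.67 = 592.20°R.

592.20°R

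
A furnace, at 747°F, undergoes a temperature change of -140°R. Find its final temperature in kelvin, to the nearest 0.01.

Initial temperature in Celsius: (747 - 32) × 5/9 = 397.2222°C.
The 140°R change is an interval, so only the factor 5/9 applies: -140 × 5/9 = -77.7778°C.
Final Celsius temperature: 397.2222 - 77.7778 = 319.4444°C.
In kelvin: 319.4444 + 273.15 = 592.59 K.

592.59 K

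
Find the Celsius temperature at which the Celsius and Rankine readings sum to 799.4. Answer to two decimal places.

Let C be the Celsius reading. The Rankine reading is R = 1.8·C + 491.67.
Require C + R = 799.4: (2.8)·C + 491.67 = 799.4.
C = (799.4 - 491.67) / (2.8) = 109.90.

109.90°C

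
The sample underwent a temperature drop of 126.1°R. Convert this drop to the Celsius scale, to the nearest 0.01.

For a temperature interval the offset drops out; only the factor 5/9 applies.
126.1 × 5/9 = 70.06.

70.06°C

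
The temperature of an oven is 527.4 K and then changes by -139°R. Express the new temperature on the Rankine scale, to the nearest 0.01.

810.32°R

Initial temperature in Celsius: 527.4 - 273.15 = 254.2500°C.
The 139°R change is an interval, so only the factor 5/9 applies: -139 × 5/9 = -77.2222°C.
Final Celsius temperature: 254.2500 - 77.2222 = 177.0278°C.
In Rankine: 177.0278 × 1.8 + 491.67 = 810.32°R.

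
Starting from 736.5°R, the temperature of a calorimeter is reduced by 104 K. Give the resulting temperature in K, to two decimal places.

305.17 K

Initial temperature in Celsius: (736.5 - 491.67) × 5/9 = 136.0167°C.
The 104 K change is an interval; Kelvin and Celsius degrees are the same size, so ΔC = -104°C.
Final Celsius temperature: 136.0167 - 104.0000 = 32.0167°C.
In kelvin: 32.0167 + 273.15 = 305.17 K.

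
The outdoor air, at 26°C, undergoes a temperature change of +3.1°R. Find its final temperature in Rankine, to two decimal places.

541.57°R

The 3.1°R change is an interval, so only the factor 5/9 applies: +3.1 × 5/9 = +1.7222°C.
Final Celsius temperature: 26.0000 + 1.7222 = 27.7222°C.
In Rankine: 27.7222 × 1.8 + 491.67 = 541.57°R.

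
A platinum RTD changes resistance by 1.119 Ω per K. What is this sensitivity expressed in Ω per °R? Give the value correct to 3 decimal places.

Since only a temperature interval is involved, the additive offset between the scales drops out.
A change of 1°R is a change of 5/9 K, so per °R the value is 1.119 × 5/9 = 0.622.

0.622 Ω per °R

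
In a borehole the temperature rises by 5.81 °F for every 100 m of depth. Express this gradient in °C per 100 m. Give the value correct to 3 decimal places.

3.228 °C/100 m

The quantity depends on a temperature interval, so only the ratio of degree sizes applies; the offset between the scales is irrelevant.
A change of 1°F is a change of 5/9°C, so 5.81 × 5/9 = 3.228.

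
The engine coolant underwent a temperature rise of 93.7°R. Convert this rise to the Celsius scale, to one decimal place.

For a temperature interval the offset drops out; only the factor 5/9 applies.
93.7 × 5/9 = 52.1.

52.1°C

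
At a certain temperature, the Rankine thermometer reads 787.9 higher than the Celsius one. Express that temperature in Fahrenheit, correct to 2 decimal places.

698.52°F

Let x be the Celsius reading; then the Rankine reading is 1.8·x + 491.67.
(1.8·x + 491.67) - x = 787.9  ⇒  (0.8)·x = 296.23  ⇒  x = 370.2875°C.
In Fahrenheit: 370.2875 × 1.8 + 32 = 698.52°F.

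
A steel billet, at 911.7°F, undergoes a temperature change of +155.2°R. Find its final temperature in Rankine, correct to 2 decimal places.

Initial temperature in Celsius: (911.7 - 32) × 5/9 = 488.7222°C.
The 155.2°R change is an interval, so only the factor 5/9 applies: +155.2 × 5/9 = +86.2222°C.
Final Celsius temperature: 488.7222 + 86.2222 = 574.9444°C.
In Rankine: 574.9444 × 1.8 + 491.67 = 1526.57°R.

1526.57°R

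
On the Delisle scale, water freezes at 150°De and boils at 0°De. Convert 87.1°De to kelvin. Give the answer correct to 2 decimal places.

315.08 K

Linear interpolation between the fixed points: C = (87.1 - 150) × 100 / (0 - 150) = 41.9333°C.
Then 41.9333 + 273.15 = 315.08 K.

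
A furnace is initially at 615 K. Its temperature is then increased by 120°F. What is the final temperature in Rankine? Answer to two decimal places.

1227.00°R

Initial temperature in Celsius: 615 - 273.15 = 341.8500°C.
The 120°F change is an interval, so only the factor 5/9 applies: +120 × 5/9 = +66.6667°C.
Final Celsius temperature: 341.8500 + 66.6667 = 408.5167°C.
In Rankine: 408.5167 × 1.8 + 491.67 = 1227.00°R.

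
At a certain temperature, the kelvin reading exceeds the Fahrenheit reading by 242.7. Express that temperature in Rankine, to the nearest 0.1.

488.2°R

Let x be the Fahrenheit reading; then the kelvin reading is 5/9·x + 255.372.
(5/9·x + 255.372) - x = 242.7  ⇒  (-4/9)·x = -12.6722  ⇒  x = 28.5125°F.
In Celsius: (28.5125 - 32) × 5/9 = -1.9375°C.
In Rankine: -1.9375 × 1.8 + 491.67 = 488.2°R.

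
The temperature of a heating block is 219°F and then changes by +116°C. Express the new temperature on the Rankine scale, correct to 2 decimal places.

Initial temperature in Celsius: (219 - 32) × 5/9 = 103.8889°C.
Final Celsius temperature: 103.8889 + 116.0000 = 219.8889°C.
In Rankine: 219.8889 × 1.8 + 491.67 = 887.47°R.

887.47°R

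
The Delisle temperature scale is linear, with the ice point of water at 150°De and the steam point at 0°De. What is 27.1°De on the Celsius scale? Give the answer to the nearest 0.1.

81.9°C

Linear interpolation between the fixed points: C = (27.1 - 150) × 100 / (0 - 150) = 81.9333°C.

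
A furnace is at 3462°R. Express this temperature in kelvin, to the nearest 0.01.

1923.33 K

In Celsius: (3462 - 491.67) × 5/9 = 1650.1833°C.
In kelvin: 1650.1833 + 273.15 = 1923.33 K.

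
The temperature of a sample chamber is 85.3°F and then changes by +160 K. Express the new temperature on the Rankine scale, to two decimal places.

Initial temperature in Celsius: (85.3 - 32) × 5/9 = 29.6111°C.
The 160 K change is an interval; Kelvin and Celsius degrees are the same size, so ΔC = +160°C.
Final Celsius temperature: 29.6111 + 160.0000 = 189.6111°C.
In Rankine: 189.6111 × 1.8 + 491.67 = 832.97°R.

832.97°R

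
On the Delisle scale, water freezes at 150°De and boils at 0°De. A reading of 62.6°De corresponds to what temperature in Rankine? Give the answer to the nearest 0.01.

Linear interpolation between the fixed points: C = (62.6 - 150) × 100 / (0 - 150) = 58.2667°C.
Then 58.2667 × 1.8 + 491.67 = 596.55°R.

596.55°R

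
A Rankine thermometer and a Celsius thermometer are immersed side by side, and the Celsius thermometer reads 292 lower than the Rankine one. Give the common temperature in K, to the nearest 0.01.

23.56 K

Let x be the Rankine reading; then the Celsius reading is 5/9·x - 273.15.
(5/9·x - 273.15) - x = -292  ⇒  (-4/9)·x = -18.85  ⇒  x = 42.4125°R.
In Celsius: (42.4125 - 491.67) × 5/9 = -249.5875°C.
In kelvin: -249.5875 + 273.15 = 23.56 K.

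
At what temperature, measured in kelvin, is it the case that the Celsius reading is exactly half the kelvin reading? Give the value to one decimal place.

Let K be the kelvin reading. The Celsius reading is C = 1·K - 273.15.
Require C = 0.5·K: 1·K - 273.15 = 0.5·K.
(0.5)·K = 273.15  ⇒  K = 546.3.

546.3 K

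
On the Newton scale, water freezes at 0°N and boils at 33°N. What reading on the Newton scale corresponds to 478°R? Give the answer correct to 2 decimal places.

-2.51°N

First in Celsius: (478 - 491.67) × 5/9 = -7.5944°C.
Linearly onto the Newton scale: 0 + (-7.5944 / 100) × (33 - 0) = -2.51°N.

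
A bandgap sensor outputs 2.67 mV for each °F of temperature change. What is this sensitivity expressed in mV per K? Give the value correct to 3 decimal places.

The quantity depends on a temperature interval, so only the ratio of degree sizes applies; the offset between the scales is irrelevant.
A change of 1 K is a change of 1.8°F, so per K the value is 2.67 × 1.8 = 4.806.

4.806 mV per K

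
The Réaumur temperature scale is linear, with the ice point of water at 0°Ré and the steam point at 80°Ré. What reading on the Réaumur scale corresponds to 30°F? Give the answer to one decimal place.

First in Celsius: (30 - 32) × 5/9 = -1.1111°C.
Linearly onto the Réaumur scale: 0 + (-1.1111 / 100) × (80 - 0) = -0.9°Ré.

-0.9°Ré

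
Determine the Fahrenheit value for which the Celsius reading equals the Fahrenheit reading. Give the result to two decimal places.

-40.00°F

Let F be the Fahrenheit reading. The Celsius reading is C = 5/9·F - 17.7778.
Set C = F: 5/9·F - 17.7778 = F.
(-4/9)·F = 17.7778  ⇒  F = -40.00.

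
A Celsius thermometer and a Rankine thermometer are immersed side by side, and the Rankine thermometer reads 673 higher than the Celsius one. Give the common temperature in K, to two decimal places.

499.81 K

Let x be the Celsius reading; then the Rankine reading is 1.8·x + 491.67.
(1.8·x + 491.67) - x = 673  ⇒  (0.8)·x = 181.33  ⇒  x = 226.6625°C.
In kelvin: 226.6625 + 273.15 = 499.81 K.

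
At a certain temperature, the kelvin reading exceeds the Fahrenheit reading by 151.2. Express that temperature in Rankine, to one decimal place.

Let x be the kelvin reading; then the Fahrenheit reading is 1.8·x - 459.67.
(1.8·x - 459.67) - x = -151.2  ⇒  (0.8)·x = 308.47  ⇒  x = 385.5875 K.
In Celsius: 385.5875 - 273.15 = 112.4375°C.
In Rankine: 112.4375 × 1.8 + 491.67 = 694.1°R.

694.1°R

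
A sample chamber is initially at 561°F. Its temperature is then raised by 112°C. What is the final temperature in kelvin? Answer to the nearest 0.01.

Initial temperature in Celsius: (561 - 32) × 5/9 = 293.8889°C.
Final Celsius temperature: 293.8889 + 112.0000 = 405.8889°C.
In kelvin: 405.8889 + 273.15 = 679.04 K.

679.04 K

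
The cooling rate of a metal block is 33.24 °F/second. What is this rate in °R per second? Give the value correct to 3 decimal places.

33.240 °R/second

The quantity depends on a temperature interval, so only the ratio of degree sizes applies; the offset between the scales is irrelevant.
A change of 1°F is a change of 1°R, so 33.24 × 1 = 33.240.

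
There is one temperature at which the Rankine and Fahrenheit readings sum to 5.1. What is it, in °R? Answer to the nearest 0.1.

232.4°R

Let R be the Rankine reading. The Fahrenheit reading is F = 1·R - 459.67.
Require R + F = 5.1: (2)·R - 459.67 = 5.1.
R = (5.1 + 459.67) / (2) = 232.4.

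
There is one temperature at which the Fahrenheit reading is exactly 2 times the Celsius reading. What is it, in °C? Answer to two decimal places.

160.00°C

Let C be the Celsius reading. The Fahrenheit reading is F = 1.8·C + 32.
Require F = 2·C: 1.8·C + 32 = 2·C.
(-0.2)·C = -32  ⇒  C = 160.00.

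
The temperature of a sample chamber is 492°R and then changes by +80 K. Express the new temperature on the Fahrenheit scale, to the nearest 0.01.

176.33°F

Initial temperature in Celsius: (492 - 491.67) × 5/9 = 0.1833°C.
The 80 K change is an interval; Kelvin and Celsius degrees are the same size, so ΔC = +80°C.
Final Celsius temperature: 0.1833 + 80.0000 = 80.1833°C.
In Fahrenheit: 80.1833 × 1.8 + 32 = 176.33°F.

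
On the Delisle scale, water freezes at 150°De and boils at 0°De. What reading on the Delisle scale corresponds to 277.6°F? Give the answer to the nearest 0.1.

-54.7°De

First in Celsius: (277.6 - 32) × 5/9 = 136.4444°C.
Linearly onto the Delisle scale: 150 + (136.4444 / 100) × (0 - 150) = -54.7°De.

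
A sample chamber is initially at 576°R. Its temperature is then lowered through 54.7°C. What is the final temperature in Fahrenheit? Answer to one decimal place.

Initial temperature in Celsius: (576 - 491.67) × 5/9 = 46.8500°C.
Final Celsius temperature: 46.8500 - 54.7000 = -7.8500°C.
In Fahrenheit: -7.8500 × 1.8 + 32 = 17.9°F.

17.9°F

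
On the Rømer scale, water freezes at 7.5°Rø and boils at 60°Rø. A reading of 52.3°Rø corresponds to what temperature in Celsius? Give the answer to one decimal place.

Linear interpolation between the fixed points: C = (52.3 - 7.5) × 100 / (60 - 7.5) = 85.3333°C.

85.3°C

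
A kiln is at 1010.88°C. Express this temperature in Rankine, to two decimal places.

In Rankine: 1010.8800 × 1.8 + 491.67 = 2311.25°R.

2311.25°R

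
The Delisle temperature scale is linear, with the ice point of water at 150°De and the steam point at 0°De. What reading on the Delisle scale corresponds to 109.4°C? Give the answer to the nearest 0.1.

-14.1°De

Linearly onto the Delisle scale: 150 + (109.4000 / 100) × (0 - 150) = -14.1°De.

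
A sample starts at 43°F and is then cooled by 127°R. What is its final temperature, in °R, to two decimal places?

Initial temperature in Celsius: (43 - 32) × 5/9 = 6.1111°C.
The 127°R change is an interval, so only the factor 5/9 applies: -127 × 5/9 = -70.5556°C.
Final Celsius temperature: 6.1111 - 70.5556 = -64.4444°C.
In Rankine: -64.4444 × 1.8 + 491.67 = 375.67°R.

375.67°R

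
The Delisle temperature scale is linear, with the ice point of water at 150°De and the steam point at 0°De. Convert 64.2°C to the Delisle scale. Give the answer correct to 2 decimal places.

53.70°De

Linearly onto the Delisle scale: 150 + (64.2000 / 100) × (0 - 150) = 53.70°De.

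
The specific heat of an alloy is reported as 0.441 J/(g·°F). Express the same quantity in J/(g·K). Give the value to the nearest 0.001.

0.794 J/(g·K)

The quantity depends on a temperature interval, so only the ratio of degree sizes applies; the offset between the scales is irrelevant.
A change of 1 K is a change of 1.8°F, so per K the value is 0.441 × 1.8 = 0.794.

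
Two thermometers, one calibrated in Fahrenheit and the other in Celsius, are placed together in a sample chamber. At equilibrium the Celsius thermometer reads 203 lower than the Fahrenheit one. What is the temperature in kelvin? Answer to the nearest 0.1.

486.9 K

Let x be the Fahrenheit reading; then the Celsius reading is 5/9·x - 17.7778.
(5/9·x - 17.7778) - x = -203  ⇒  (-4/9)·x = -185.222  ⇒  x = 416.7500°F.
In Celsius: (416.75 - 32) × 5/9 = 213.7500°C.
In kelvin: 213.7500 + 273.15 = 486.9 K.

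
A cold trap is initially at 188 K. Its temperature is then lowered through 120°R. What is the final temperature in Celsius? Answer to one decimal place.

-151.8°C

Initial temperature in Celsius: 188 - 273.15 = -85.1500°C.
The 120°R change is an interval, so only the factor 5/9 applies: -120 × 5/9 = -66.6667°C.
Final Celsius temperature: -85.1500 - 66.6667 = -151.8167°C.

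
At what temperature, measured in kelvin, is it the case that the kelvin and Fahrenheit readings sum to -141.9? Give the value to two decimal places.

113.49 K

Let K be the kelvin reading. The Fahrenheit reading is F = 1.8·K - 459.67.
Require K + F = -141.9: (2.8)·K - 459.67 = -141.9.
K = (-141.9 + 459.67) / (2.8) = 113.49.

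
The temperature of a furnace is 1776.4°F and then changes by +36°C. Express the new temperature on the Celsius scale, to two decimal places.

1005.11°C

Initial temperature in Celsius: (1776.4 - 32) × 5/9 = 969.1111°C.
Final Celsius temperature: 969.1111 + 36.0000 = 1005.1111°C.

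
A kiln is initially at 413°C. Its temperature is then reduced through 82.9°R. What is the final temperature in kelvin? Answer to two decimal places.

The 82.9°R change is an interval, so only the factor 5/9 applies: -82.9 × 5/9 = -46.0556°C.
Final Celsius temperature: 413.0000 - 46.0556 = 366.9444°C.
In kelvin: 366.9444 + 273.15 = 640.09 K.

640.09 K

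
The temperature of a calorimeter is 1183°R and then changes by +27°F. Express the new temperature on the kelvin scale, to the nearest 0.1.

672.2 K

Initial temperature in Celsius: (1183 - 491.67) × 5/9 = 384.0722°C.
The 27°F change is an interval, so only the factor 5/9 applies: +27 × 5/9 = +15.0000°C.
Final Celsius temperature: 384.0722 + 15.0000 = 399.0722°C.
In kelvin: 399.0722 + 273.15 = 672.2 K.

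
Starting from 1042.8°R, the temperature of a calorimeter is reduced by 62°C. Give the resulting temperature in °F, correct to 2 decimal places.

Initial temperature in Celsius: (1042.8 - 491.67) × 5/9 = 306.1833°C.
Final Celsius temperature: 306.1833 - 62.0000 = 244.1833°C.
In Fahrenheit: 244.1833 × 1.8 + 32 = 471.53°F.

471.53°F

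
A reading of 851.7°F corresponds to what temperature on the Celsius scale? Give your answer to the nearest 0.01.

455.39°C

In Celsius: (851.7 - 32) × 5/9 = 455.3889°C.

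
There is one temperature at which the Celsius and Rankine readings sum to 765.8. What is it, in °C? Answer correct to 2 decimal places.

Let C be the Celsius reading. The Rankine reading is R = 1.8·C + 491.67.
Require C + R = 765.8: (2.8)·C + 491.67 = 765.8.
C = (765.8 - 491.67) / (2.8) = 97.90.

97.90°C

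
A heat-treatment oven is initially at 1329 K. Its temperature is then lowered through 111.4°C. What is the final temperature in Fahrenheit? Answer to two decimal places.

Initial temperature in Celsius: 1329 - 273.15 = 1055.8500°C.
Final Celsius temperature: 1055.8500 - 111.4000 = 944.4500°C.
In Fahrenheit: 944.4500 × 1.8 + 32 = 1732.01°F.

1732.01°F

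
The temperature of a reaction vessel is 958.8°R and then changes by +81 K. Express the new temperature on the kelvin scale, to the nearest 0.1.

613.7 K

Initial temperature in Celsius: (958.8 - 491.67) × 5/9 = 259.5167°C.
The 81 K change is an interval; Kelvin and Celsius degrees are the same size, so ΔC = +81°C.
Final Celsius temperature: 259.5167 + 81.0000 = 340.5167°C.
In kelvin: 340.5167 + 273.15 = 613.7 K.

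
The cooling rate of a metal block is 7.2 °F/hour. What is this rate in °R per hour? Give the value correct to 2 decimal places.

7.20 °R/hour

The quantity depends on a temperature interval, so only the ratio of degree sizes applies; the offset between the scales is irrelevant.
A change of 1°F is a change of 1°R, so 7.2 × 1 = 7.20.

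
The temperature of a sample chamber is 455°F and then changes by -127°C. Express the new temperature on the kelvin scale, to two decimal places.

381.15 K

Initial temperature in Celsius: (455 - 32) × 5/9 = 235.0000°C.
Final Celsius temperature: 235.0000 - 127.0000 = 108.0000°C.
In kelvin: 108.0000 + 273.15 = 381.15 K.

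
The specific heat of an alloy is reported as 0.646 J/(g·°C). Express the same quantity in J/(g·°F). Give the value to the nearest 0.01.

The quantity depends on a temperature interval, so only the ratio of degree sizes applies; the offset between the scales is irrelevant.
A change of 1°F is a change of 5/9°C, so per °F the value is 0.646 × 5/9 = 0.36.

0.36 J/(g·°F)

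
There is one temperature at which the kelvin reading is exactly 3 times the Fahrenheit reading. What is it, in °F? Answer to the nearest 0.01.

104.47°F

Let F be the Fahrenheit reading. The kelvin reading is K = 5/9·F + 255.372.
Require K = 3·F: 5/9·F + 255.372 = 3·F.
(-22/9)·F = -255.372  ⇒  F = 104.47.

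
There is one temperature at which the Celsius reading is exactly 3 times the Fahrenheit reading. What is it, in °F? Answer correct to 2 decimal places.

-7.27°F

Let F be the Fahrenheit reading. The Celsius reading is C = 5/9·F - 17.7778.
Require C = 3·F: 5/9·F - 17.7778 = 3·F.
(-22/9)·F = 17.7778  ⇒  F = -7.27.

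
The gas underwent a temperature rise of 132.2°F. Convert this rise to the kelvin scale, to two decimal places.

An interval of 1°F corresponds to 5/9 K.
132.2 × 5/9 = 73.44.

73.44 K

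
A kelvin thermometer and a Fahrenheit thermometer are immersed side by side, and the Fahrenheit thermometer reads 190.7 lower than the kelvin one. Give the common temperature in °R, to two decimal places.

605.18°R

Let x be the kelvin reading; then the Fahrenheit reading is 1.8·x - 459.67.
(1.8·x - 459.67) - x = -190.7  ⇒  (0.8)·x = 268.97  ⇒  x = 336.2125 K.
In Celsius: 336.2125 - 273.15 = 63.0625°C.
In Rankine: 63.0625 × 1.8 + 491.67 = 605.18°R.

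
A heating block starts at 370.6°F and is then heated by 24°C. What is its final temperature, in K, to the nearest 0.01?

485.26 K

Initial temperature in Celsius: (370.6 - 32) × 5/9 = 188.1111°C.
Final Celsius temperature: 188.1111 + 24.0000 = 212.1111°C.
In kelvin: 212.1111 + 273.15 = 485.26 K.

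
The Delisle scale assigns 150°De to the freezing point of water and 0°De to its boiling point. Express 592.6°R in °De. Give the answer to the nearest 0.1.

First in Celsius: (592.6 - 491.67) × 5/9 = 56.0722°C.
Linearly onto the Delisle scale: 150 + (56.0722 / 100) × (0 - 150) = 65.9°De.

65.9°De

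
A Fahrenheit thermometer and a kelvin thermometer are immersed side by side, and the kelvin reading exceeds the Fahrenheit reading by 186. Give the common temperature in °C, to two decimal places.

Let x be the Fahrenheit reading; then the kelvin reading is 5/9·x + 255.372.
(5/9·x + 255.372) - x = 186  ⇒  (-4/9)·x = -69.3722  ⇒  x = 156.0875°F.
In Celsius: (156.0875 - 32) × 5/9 = 68.94°C.

68.94°C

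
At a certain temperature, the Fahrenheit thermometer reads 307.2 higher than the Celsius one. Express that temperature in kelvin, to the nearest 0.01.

Let x be the Celsius reading; then the Fahrenheit reading is 1.8·x + 32.
(1.8·x + 32) - x = 307.2  ⇒  (0.8)·x = 275.2  ⇒  x = 344.0000°C.
In kelvin: 344.0000 + 273.15 = 617.15 K.

617.15 K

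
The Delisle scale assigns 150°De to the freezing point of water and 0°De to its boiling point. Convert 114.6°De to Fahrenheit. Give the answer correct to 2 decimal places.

Linear interpolation between the fixed points: C = (114.6 - 150) × 100 / (0 - 150) = 23.6000°C.
Then 23.6000 × 1.8 + 32 = 74.48°F.

74.48°F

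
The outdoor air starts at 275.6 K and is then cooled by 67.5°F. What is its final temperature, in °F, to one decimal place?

-31.1°F

Initial temperature in Celsius: 275.6 - 273.15 = 2.4500°C.
The 67.5°F change is an interval, so only the factor 5/9 applies: -67.5 × 5/9 = -37.5000°C.
Final Celsius temperature: 2.4500 - 37.5000 = -35.0500°C.
In Fahrenheit: -35.0500 × 1.8 + 32 = -31.1°F.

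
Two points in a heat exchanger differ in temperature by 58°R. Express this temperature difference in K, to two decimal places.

32.22 K

For a temperature interval the offset drops out; only the factor 5/9 applies.
58 × 5/9 = 32.22.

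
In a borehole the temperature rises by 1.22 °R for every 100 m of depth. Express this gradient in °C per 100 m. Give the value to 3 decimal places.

Since only a temperature interval is involved, the additive offset between the scales drops out.
A change of 1°R is a change of 5/9°C, so 1.22 × 5/9 = 0.678.

0.678 °C/100 m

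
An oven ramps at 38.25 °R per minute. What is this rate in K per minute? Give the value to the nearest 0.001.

21.250 K/minute

Since only a temperature interval is involved, the additive offset between the scales drops out.
A change of 1°R is a change of 5/9 K, so 38.25 × 5/9 = 21.250.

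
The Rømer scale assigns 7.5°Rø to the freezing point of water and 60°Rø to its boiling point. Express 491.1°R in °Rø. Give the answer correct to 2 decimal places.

7.33°Rø

First in Celsius: (491.1 - 491.67) × 5/9 = -0.3167°C.
Linearly onto the Rømer scale: 7.5 + (-0.3167 / 100) × (60 - 7.5) = 7.33°Rø.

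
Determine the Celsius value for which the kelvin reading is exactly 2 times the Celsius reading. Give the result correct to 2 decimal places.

Let C be the Celsius reading. The kelvin reading is K = 1·C + 273.15.
Require K = 2·C: 1·C + 273.15 = 2·C.
(-1)·C = -273.15  ⇒  C = 273.15.

273.15°C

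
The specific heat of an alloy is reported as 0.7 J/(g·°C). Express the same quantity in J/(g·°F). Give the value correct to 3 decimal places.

The quantity depends on a temperature interval, so only the ratio of degree sizes applies; the offset between the scales is irrelevant.
A change of 1°F is a change of 5/9°C, so per °F the value is 0.7 × 5/9 = 0.389.

0.389 J/(g·°F)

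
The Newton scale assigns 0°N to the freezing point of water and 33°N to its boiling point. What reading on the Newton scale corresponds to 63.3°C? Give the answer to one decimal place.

20.9°N

Linearly onto the Newton scale: 0 + (63.3000 / 100) × (33 - 0) = 20.9°N.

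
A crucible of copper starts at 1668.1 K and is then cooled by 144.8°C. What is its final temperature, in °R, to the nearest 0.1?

Initial temperature in Celsius: 1668.1 - 273.15 = 1394.9500°C.
Final Celsius temperature: 1394.9500 - 144.8000 = 1250.1500°C.
In Rankine: 1250.1500 × 1.8 + 491.67 = 2741.9°R.

2741.9°R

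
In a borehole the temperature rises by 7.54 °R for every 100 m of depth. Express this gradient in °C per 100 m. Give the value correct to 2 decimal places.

4.19 °C/100 m

Since only a temperature interval is involved, the additive offset between the scales drops out.
A change of 1°R is a change of 5/9°C, so 7.54 × 5/9 = 4.19.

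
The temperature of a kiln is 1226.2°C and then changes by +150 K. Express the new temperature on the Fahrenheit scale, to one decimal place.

The 150 K change is an interval; Kelvin and Celsius degrees are the same size, so ΔC = +150°C.
Final Celsius temperature: 1226.2000 + 150.0000 = 1376.2000°C.
In Fahrenheit: 1376.2000 × 1.8 + 32 = 2509.2°F.

2509.2°F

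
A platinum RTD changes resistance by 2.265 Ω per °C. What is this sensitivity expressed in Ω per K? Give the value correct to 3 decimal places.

The quantity depends on a temperature interval, so only the ratio of degree sizes applies; the offset between the scales is irrelevant.
A change of 1 K is a change of 1°C, so per K the value is 2.265 × 1 = 2.265.

2.265 Ω per K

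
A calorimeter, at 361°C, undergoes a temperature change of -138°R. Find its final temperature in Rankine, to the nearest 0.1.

The 138°R change is an interval, so only the factor 5/9 applies: -138 × 5/9 = -76.6667°C.
Final Celsius temperature: 361.0000 - 76.6667 = 284.3333°C.
In Rankine: 284.3333 × 1.8 + 491.67 = 1003.5°R.

1003.5°R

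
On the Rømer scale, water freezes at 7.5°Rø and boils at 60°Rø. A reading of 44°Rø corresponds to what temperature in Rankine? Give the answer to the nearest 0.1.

Linear interpolation between the fixed points: C = (44 - 7.5) × 100 / (60 - 7.5) = 69.5238°C.
Then 69.5238 × 1.8 + 491.67 = 616.8°R.

616.8°R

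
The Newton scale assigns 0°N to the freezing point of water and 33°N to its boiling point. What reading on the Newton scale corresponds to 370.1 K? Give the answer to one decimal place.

First in Celsius: 370.1 - 273.15 = 96.9500°C.
Linearly onto the Newton scale: 0 + (96.9500 / 100) × (33 - 0) = 32.0°N.

32.0°N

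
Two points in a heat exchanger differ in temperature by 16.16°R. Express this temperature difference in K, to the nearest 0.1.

9.0 K

For a temperature interval the offset drops out; only the factor 5/9 applies.
16.16 × 5/9 = 9.0.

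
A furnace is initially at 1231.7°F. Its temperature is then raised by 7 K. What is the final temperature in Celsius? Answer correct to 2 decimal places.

Initial temperature in Celsius: (1231.7 - 32) × 5/9 = 666.5000°C.
The 7 K change is an interval; Kelvin and Celsius degrees are the same size, so ΔC = +7°C.
Final Celsius temperature: 666.5000 + 7.0000 = 673.5000°C.

673.50°C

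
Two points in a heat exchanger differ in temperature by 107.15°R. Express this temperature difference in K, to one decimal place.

59.5 K

Only the scale ratio 5/9 matters for a change in temperature.
107.15 × 5/9 = 59.5.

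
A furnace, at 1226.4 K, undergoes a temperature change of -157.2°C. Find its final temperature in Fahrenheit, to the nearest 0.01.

1464.89°F

Initial temperature in Celsius: 1226.4 - 273.15 = 953.2500°C.
Final Celsius temperature: 953.2500 - 157.2000 = 796.0500°C.
In Fahrenheit: 796.0500 × 1.8 + 32 = 1464.89°F.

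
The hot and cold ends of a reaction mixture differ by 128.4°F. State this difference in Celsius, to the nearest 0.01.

An interval of 1°F corresponds to 5/9°C.
128.4 × 5/9 = 71.33.

71.33°C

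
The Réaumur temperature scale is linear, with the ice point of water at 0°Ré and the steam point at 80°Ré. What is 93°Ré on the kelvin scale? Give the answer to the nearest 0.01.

Linear interpolation between the fixed points: C = (93 - 0) × 100 / (80 - 0) = 116.2500°C.
Then 116.2500 + 273.15 = 389.40 K.

389.40 K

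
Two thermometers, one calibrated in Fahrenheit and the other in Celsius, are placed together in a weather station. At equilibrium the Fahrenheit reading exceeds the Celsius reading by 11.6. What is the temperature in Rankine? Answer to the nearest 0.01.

Let x be the Fahrenheit reading; then the Celsius reading is 5/9·x - 17.7778.
(5/9·x - 17.7778) - x = -11.6  ⇒  (-4/9)·x = 6.17778  ⇒  x = -13.9000°F.
In Celsius: (-13.9 - 32) × 5/9 = -25.5000°C.
In Rankine: -25.5000 × 1.8 + 491.67 = 445.77°R.

445.77°R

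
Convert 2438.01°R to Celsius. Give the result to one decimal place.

1081.3°C

In Celsius: (2438.01 - 491.67) × 5/9 = 1081.3000°C.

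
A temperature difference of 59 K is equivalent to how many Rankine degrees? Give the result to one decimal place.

For a temperature interval the offset drops out; only the factor 1.8 applies.
59 × 1.8 = 106.2.

106.2°R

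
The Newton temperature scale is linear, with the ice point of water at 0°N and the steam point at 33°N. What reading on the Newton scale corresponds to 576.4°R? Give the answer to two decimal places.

15.53°N

First in Celsius: (576.4 - 491.67) × 5/9 = 47.0722°C.
Linearly onto the Newton scale: 0 + (47.0722 / 100) × (33 - 0) = 15.53°N.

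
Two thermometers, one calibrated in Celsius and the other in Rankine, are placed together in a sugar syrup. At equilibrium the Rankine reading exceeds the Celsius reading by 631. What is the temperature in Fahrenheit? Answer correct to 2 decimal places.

345.49°F

Let x be the Celsius reading; then the Rankine reading is 1.8·x + 491.67.
(1.8·x + 491.67) - x = 631  ⇒  (0.8)·x = 139.33  ⇒  x = 174.1625°C.
In Fahrenheit: 174.1625 × 1.8 + 32 = 345.49°F.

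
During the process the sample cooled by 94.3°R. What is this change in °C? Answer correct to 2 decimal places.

52.39°C

An interval of 1°R corresponds to 5/9°C.
94.3 × 5/9 = 52.39.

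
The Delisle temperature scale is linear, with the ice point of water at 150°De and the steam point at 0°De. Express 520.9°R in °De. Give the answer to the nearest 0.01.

First in Celsius: (520.9 - 491.67) × 5/9 = 16.2389°C.
Linearly onto the Delisle scale: 150 + (16.2389 / 100) × (0 - 150) = 125.64°De.

125.64°De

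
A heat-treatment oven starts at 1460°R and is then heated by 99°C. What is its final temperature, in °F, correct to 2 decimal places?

Initial temperature in Celsius: (1460 - 491.67) × 5/9 = 537.9611°C.
Final Celsius temperature: 537.9611 + 99.0000 = 636.9611°C.
In Fahrenheit: 636.9611 × 1.8 + 32 = 1178.53°F.

1178.53°F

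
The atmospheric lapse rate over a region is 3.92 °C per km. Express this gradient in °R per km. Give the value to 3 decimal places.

The quantity depends on a temperature interval, so only the ratio of degree sizes applies; the offset between the scales is irrelevant.
A change of 1°C is a change of 1.8°R, so 3.92 × 1.8 = 7.056.

7.056 °R/km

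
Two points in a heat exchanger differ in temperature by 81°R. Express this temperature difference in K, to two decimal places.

Only the scale ratio 5/9 matters for a change in temperature.
81 × 5/9 = 45.00.

45.00 K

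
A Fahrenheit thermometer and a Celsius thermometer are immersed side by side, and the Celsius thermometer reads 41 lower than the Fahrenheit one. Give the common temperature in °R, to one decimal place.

Let x be the Fahrenheit reading; then the Celsius reading is 5/9·x - 17.7778.
(5/9·x - 17.7778) - x = -41  ⇒  (-4/9)·x = -23.2222  ⇒  x = 52.2500°F.
In Celsius: (52.25 - 32) × 5/9 = 11.2500°C.
In Rankine: 11.2500 × 1.8 + 491.67 = 511.9°R.

511.9°R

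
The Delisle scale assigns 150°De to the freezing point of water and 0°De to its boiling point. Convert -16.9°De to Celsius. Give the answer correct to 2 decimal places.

Linear interpolation between the fixed points: C = (-16.9 - 150) × 100 / (0 - 150) = 111.2667°C.

111.27°C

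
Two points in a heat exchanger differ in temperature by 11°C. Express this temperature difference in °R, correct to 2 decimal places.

19.80°R

An interval of 1°C corresponds to 1.8°R.
11 × 1.8 = 19.80.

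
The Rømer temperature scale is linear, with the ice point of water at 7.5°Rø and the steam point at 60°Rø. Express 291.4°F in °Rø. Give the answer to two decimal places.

83.16°Rø

First in Celsius: (291.4 - 32) × 5/9 = 144.1111°C.
Linearly onto the Rømer scale: 7.5 + (144.1111 / 100) × (60 - 7.5) = 83.16°Rø.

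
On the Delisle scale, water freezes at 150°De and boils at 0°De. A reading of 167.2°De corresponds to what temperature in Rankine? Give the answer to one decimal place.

Linear interpolation between the fixed points: C = (167.2 - 150) × 100 / (0 - 150) = -11.4667°C.
Then -11.4667 × 1.8 + 491.67 = 471.0°R.

471.0°R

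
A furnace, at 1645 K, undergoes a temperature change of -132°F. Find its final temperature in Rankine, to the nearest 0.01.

Initial temperature in Celsius: 1645 - 273.15 = 1371.8500°C.
The 132°F change is an interval, so only the factor 5/9 applies: -132 × 5/9 = -73.3333°C.
Final Celsius temperature: 1371.8500 - 73.3333 = 1298.5167°C.
In Rankine: 1298.5167 × 1.8 + 491.67 = 2829.00°R.

2829.00°R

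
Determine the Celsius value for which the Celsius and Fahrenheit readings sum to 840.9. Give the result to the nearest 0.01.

Let C be the Celsius reading. The Fahrenheit reading is F = 1.8·C + 32.
Require C + F = 840.9: (2.8)·C + 32 = 840.9.
C = (840.9 - 32) / (2.8) = 288.89.

288.89°C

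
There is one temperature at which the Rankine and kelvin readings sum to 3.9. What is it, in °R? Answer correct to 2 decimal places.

Let R be the Rankine reading. The kelvin reading is K = 5/9·R.
Require R + K = 3.9: (14/9)·R = 3.9.
R = (3.9) / (14/9) = 2.51.

2.51°R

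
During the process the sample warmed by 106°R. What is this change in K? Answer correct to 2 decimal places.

58.89 K

Only the scale ratio 5/9 matters for a change in temperature.
106 × 5/9 = 58.89.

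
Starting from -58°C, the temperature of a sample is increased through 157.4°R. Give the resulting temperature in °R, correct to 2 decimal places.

The 157.4°R change is an interval, so only the factor 5/9 applies: +157.4 × 5/9 = +87.4444°C.
Final Celsius temperature: -58.0000 + 87.4444 = 29.4444°C.
In Rankine: 29.4444 × 1.8 + 491.67 = 544.67°R.

544.67°R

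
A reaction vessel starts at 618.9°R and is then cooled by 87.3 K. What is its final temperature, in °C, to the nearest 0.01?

Initial temperature in Celsius: (618.9 - 491.67) × 5/9 = 70.6833°C.
The 87.3 K change is an interval; Kelvin and Celsius degrees are the same size, so ΔC = -87.3°C.
Final Celsius temperature: 70.6833 - 87.3000 = -16.6167°C.

-16.62°C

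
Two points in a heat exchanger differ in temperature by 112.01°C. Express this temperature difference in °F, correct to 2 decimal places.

201.62°F

Only the scale ratio 1.8 matters for a change in temperature.
112.01 × 1.8 = 201.62.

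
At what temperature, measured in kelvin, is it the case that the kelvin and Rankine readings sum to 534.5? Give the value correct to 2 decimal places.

190.89 K

Let K be the kelvin reading. The Rankine reading is R = 1.8·K.
Require K + R = 534.5: (2.8)·K = 534.5.
K = (534.5) / (2.8) = 190.89.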